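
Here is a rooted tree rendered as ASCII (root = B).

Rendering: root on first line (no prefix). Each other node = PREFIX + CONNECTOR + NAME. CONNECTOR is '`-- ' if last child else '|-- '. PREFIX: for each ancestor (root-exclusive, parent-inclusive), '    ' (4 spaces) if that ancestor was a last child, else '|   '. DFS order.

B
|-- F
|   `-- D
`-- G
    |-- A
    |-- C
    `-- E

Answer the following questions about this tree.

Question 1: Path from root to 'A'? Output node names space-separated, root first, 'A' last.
Answer: B G A

Derivation:
Walk down from root: B -> G -> A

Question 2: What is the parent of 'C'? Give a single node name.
Answer: G

Derivation:
Scan adjacency: C appears as child of G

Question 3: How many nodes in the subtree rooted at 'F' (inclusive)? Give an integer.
Subtree rooted at F contains: D, F
Count = 2

Answer: 2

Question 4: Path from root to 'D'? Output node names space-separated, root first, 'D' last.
Answer: B F D

Derivation:
Walk down from root: B -> F -> D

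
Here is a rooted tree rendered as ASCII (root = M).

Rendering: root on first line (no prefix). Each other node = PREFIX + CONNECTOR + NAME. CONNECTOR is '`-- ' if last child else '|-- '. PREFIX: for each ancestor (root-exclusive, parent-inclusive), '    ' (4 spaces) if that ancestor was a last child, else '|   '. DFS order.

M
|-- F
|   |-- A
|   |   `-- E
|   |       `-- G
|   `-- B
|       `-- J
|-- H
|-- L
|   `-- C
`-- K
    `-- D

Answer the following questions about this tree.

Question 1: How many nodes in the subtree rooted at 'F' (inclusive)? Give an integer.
Answer: 6

Derivation:
Subtree rooted at F contains: A, B, E, F, G, J
Count = 6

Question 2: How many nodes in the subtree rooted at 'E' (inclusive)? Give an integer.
Answer: 2

Derivation:
Subtree rooted at E contains: E, G
Count = 2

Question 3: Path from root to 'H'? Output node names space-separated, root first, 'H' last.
Answer: M H

Derivation:
Walk down from root: M -> H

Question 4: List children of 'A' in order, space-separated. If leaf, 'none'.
Answer: E

Derivation:
Node A's children (from adjacency): E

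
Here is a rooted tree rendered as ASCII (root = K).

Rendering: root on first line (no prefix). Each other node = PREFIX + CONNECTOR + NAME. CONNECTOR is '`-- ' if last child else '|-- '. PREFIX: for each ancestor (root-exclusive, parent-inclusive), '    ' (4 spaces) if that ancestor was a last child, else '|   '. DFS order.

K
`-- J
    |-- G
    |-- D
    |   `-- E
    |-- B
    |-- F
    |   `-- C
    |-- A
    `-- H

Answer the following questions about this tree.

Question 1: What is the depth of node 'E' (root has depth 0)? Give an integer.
Path from root to E: K -> J -> D -> E
Depth = number of edges = 3

Answer: 3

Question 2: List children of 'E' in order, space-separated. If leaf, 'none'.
Answer: none

Derivation:
Node E's children (from adjacency): (leaf)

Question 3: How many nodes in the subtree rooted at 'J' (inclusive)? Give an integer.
Answer: 9

Derivation:
Subtree rooted at J contains: A, B, C, D, E, F, G, H, J
Count = 9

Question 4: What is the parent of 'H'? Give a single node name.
Answer: J

Derivation:
Scan adjacency: H appears as child of J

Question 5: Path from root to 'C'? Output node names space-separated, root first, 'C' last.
Walk down from root: K -> J -> F -> C

Answer: K J F C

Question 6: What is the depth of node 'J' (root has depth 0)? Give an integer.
Path from root to J: K -> J
Depth = number of edges = 1

Answer: 1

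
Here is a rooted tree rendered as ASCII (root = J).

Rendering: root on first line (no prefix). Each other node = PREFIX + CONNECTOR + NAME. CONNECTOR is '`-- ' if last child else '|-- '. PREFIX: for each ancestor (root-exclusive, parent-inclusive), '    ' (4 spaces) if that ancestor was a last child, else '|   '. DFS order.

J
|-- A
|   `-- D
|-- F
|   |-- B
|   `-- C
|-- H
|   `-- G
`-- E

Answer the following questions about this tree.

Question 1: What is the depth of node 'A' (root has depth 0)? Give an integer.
Answer: 1

Derivation:
Path from root to A: J -> A
Depth = number of edges = 1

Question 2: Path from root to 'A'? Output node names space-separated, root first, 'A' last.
Answer: J A

Derivation:
Walk down from root: J -> A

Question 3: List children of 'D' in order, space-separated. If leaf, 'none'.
Node D's children (from adjacency): (leaf)

Answer: none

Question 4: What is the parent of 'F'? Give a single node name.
Answer: J

Derivation:
Scan adjacency: F appears as child of J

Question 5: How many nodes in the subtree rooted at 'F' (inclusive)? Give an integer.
Subtree rooted at F contains: B, C, F
Count = 3

Answer: 3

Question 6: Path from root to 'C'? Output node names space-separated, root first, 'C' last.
Walk down from root: J -> F -> C

Answer: J F C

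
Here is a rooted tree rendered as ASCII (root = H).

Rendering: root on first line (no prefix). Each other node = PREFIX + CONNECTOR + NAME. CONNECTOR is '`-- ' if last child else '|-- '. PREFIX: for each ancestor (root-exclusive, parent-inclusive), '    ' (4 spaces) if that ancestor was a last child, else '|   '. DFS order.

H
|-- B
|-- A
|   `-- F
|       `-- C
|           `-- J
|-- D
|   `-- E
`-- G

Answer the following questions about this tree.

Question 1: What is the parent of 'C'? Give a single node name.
Scan adjacency: C appears as child of F

Answer: F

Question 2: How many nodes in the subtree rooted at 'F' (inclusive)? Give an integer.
Subtree rooted at F contains: C, F, J
Count = 3

Answer: 3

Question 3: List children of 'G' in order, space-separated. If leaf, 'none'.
Node G's children (from adjacency): (leaf)

Answer: none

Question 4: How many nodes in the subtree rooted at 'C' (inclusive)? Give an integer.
Subtree rooted at C contains: C, J
Count = 2

Answer: 2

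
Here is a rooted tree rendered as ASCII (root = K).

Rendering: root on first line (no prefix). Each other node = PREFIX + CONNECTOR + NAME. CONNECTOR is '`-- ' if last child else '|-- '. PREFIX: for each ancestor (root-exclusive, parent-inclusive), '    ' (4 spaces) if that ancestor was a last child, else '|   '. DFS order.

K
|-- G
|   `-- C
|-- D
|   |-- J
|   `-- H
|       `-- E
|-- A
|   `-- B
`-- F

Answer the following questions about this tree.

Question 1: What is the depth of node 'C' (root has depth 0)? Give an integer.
Path from root to C: K -> G -> C
Depth = number of edges = 2

Answer: 2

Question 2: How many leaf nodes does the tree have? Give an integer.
Leaves (nodes with no children): B, C, E, F, J

Answer: 5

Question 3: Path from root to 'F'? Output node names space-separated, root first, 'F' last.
Answer: K F

Derivation:
Walk down from root: K -> F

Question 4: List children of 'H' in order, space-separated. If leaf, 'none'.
Node H's children (from adjacency): E

Answer: E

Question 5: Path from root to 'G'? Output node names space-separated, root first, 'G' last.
Answer: K G

Derivation:
Walk down from root: K -> G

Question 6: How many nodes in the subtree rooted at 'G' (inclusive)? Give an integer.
Answer: 2

Derivation:
Subtree rooted at G contains: C, G
Count = 2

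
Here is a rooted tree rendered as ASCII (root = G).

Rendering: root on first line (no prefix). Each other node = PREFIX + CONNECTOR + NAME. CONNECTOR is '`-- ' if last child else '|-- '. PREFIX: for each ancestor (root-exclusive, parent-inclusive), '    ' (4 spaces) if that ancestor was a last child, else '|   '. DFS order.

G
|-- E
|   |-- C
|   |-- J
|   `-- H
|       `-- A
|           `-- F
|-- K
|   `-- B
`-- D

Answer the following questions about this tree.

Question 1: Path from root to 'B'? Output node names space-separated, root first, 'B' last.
Walk down from root: G -> K -> B

Answer: G K B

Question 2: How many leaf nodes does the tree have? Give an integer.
Leaves (nodes with no children): B, C, D, F, J

Answer: 5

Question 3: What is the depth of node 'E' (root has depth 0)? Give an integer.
Path from root to E: G -> E
Depth = number of edges = 1

Answer: 1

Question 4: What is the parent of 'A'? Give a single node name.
Answer: H

Derivation:
Scan adjacency: A appears as child of H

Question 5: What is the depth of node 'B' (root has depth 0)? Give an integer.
Answer: 2

Derivation:
Path from root to B: G -> K -> B
Depth = number of edges = 2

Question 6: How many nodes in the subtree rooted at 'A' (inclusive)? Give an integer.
Answer: 2

Derivation:
Subtree rooted at A contains: A, F
Count = 2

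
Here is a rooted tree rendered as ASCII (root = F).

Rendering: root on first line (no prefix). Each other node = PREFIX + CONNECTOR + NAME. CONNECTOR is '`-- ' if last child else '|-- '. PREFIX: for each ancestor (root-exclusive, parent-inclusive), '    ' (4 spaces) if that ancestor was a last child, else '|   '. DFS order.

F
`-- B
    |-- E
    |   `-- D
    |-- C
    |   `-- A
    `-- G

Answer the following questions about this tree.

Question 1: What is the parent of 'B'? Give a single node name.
Answer: F

Derivation:
Scan adjacency: B appears as child of F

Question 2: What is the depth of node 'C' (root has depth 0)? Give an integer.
Answer: 2

Derivation:
Path from root to C: F -> B -> C
Depth = number of edges = 2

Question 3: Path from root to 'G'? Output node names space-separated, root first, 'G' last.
Walk down from root: F -> B -> G

Answer: F B G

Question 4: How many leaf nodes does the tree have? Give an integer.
Answer: 3

Derivation:
Leaves (nodes with no children): A, D, G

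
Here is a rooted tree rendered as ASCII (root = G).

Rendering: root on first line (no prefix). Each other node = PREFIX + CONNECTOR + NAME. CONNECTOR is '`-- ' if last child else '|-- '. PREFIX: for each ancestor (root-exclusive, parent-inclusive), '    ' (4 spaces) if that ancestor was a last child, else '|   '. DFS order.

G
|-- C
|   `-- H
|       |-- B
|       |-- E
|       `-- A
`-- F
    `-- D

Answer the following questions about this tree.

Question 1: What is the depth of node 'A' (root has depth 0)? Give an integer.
Path from root to A: G -> C -> H -> A
Depth = number of edges = 3

Answer: 3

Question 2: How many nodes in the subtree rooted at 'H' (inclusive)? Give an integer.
Subtree rooted at H contains: A, B, E, H
Count = 4

Answer: 4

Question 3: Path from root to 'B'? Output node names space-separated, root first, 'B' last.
Answer: G C H B

Derivation:
Walk down from root: G -> C -> H -> B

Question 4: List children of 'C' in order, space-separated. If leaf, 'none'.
Node C's children (from adjacency): H

Answer: H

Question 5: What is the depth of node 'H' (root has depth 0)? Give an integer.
Answer: 2

Derivation:
Path from root to H: G -> C -> H
Depth = number of edges = 2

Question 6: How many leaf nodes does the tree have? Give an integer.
Leaves (nodes with no children): A, B, D, E

Answer: 4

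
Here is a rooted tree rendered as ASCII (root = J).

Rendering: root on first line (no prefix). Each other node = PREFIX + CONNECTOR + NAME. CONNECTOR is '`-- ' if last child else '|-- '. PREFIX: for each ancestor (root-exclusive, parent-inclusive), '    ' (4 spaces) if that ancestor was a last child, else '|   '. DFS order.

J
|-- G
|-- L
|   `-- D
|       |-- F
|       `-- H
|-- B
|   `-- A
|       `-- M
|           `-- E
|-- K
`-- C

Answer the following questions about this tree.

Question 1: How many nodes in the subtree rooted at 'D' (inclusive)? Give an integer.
Answer: 3

Derivation:
Subtree rooted at D contains: D, F, H
Count = 3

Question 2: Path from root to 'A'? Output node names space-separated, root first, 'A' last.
Answer: J B A

Derivation:
Walk down from root: J -> B -> A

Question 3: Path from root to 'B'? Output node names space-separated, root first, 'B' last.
Answer: J B

Derivation:
Walk down from root: J -> B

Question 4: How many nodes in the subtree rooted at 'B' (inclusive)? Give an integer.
Answer: 4

Derivation:
Subtree rooted at B contains: A, B, E, M
Count = 4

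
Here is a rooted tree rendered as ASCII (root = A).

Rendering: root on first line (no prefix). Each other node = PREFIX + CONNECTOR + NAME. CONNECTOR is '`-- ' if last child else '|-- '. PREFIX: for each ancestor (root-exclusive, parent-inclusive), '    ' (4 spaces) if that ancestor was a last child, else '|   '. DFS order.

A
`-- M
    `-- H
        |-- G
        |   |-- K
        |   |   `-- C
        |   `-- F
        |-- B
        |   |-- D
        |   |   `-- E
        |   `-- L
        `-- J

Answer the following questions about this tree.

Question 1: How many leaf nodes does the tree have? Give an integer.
Leaves (nodes with no children): C, E, F, J, L

Answer: 5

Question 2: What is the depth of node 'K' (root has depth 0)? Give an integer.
Answer: 4

Derivation:
Path from root to K: A -> M -> H -> G -> K
Depth = number of edges = 4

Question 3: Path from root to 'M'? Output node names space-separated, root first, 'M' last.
Walk down from root: A -> M

Answer: A M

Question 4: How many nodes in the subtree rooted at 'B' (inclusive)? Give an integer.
Answer: 4

Derivation:
Subtree rooted at B contains: B, D, E, L
Count = 4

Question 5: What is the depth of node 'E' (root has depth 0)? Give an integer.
Answer: 5

Derivation:
Path from root to E: A -> M -> H -> B -> D -> E
Depth = number of edges = 5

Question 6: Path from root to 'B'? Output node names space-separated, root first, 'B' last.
Answer: A M H B

Derivation:
Walk down from root: A -> M -> H -> B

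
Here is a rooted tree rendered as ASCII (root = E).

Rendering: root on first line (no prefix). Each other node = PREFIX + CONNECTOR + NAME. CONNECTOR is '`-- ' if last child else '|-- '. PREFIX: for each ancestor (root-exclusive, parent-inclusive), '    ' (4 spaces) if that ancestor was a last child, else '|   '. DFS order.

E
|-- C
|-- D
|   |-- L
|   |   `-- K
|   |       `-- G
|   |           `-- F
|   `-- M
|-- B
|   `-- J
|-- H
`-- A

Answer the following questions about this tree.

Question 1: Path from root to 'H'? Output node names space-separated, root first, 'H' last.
Answer: E H

Derivation:
Walk down from root: E -> H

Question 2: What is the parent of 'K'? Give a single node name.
Answer: L

Derivation:
Scan adjacency: K appears as child of L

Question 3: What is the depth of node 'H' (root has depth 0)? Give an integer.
Answer: 1

Derivation:
Path from root to H: E -> H
Depth = number of edges = 1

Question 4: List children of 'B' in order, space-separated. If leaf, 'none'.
Node B's children (from adjacency): J

Answer: J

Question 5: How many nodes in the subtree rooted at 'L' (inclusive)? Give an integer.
Subtree rooted at L contains: F, G, K, L
Count = 4

Answer: 4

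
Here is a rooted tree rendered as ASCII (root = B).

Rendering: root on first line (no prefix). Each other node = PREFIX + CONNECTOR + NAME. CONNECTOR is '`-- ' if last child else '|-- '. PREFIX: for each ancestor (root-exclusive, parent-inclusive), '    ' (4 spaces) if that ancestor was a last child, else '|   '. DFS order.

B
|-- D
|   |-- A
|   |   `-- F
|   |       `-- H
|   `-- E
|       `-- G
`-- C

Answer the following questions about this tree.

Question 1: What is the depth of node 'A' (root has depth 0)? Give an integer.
Path from root to A: B -> D -> A
Depth = number of edges = 2

Answer: 2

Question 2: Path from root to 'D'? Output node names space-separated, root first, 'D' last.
Walk down from root: B -> D

Answer: B D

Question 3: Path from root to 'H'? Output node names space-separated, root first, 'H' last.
Answer: B D A F H

Derivation:
Walk down from root: B -> D -> A -> F -> H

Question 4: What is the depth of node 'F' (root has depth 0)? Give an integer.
Answer: 3

Derivation:
Path from root to F: B -> D -> A -> F
Depth = number of edges = 3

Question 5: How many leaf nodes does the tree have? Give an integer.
Leaves (nodes with no children): C, G, H

Answer: 3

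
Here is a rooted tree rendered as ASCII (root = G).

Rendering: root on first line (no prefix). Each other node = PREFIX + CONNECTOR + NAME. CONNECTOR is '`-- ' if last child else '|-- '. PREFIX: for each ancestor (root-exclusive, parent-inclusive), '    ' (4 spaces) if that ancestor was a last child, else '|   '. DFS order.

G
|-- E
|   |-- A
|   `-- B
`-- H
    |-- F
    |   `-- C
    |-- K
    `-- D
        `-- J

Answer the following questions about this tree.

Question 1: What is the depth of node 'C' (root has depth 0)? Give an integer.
Path from root to C: G -> H -> F -> C
Depth = number of edges = 3

Answer: 3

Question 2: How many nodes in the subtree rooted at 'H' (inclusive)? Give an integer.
Subtree rooted at H contains: C, D, F, H, J, K
Count = 6

Answer: 6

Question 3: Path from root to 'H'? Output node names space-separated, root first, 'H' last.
Walk down from root: G -> H

Answer: G H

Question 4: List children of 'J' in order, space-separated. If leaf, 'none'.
Node J's children (from adjacency): (leaf)

Answer: none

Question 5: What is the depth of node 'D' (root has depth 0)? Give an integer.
Path from root to D: G -> H -> D
Depth = number of edges = 2

Answer: 2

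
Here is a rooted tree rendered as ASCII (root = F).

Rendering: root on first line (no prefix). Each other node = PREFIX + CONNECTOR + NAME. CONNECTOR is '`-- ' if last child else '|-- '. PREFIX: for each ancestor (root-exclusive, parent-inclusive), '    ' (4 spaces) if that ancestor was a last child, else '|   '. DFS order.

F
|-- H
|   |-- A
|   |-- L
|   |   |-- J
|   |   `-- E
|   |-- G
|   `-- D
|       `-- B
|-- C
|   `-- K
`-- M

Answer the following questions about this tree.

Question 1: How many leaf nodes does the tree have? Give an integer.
Leaves (nodes with no children): A, B, E, G, J, K, M

Answer: 7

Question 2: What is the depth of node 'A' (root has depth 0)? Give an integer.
Path from root to A: F -> H -> A
Depth = number of edges = 2

Answer: 2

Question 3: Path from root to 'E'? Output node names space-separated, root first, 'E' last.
Walk down from root: F -> H -> L -> E

Answer: F H L E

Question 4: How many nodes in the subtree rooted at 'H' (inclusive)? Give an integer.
Answer: 8

Derivation:
Subtree rooted at H contains: A, B, D, E, G, H, J, L
Count = 8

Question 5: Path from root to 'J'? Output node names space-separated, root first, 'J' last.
Walk down from root: F -> H -> L -> J

Answer: F H L J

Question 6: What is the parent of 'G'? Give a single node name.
Scan adjacency: G appears as child of H

Answer: H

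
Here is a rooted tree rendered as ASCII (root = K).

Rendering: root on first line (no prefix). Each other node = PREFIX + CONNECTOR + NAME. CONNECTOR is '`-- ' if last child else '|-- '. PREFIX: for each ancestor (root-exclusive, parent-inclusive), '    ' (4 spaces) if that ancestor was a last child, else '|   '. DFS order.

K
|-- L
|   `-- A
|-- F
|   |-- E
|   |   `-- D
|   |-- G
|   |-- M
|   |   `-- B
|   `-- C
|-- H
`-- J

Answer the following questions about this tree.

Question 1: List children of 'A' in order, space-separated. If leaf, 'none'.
Node A's children (from adjacency): (leaf)

Answer: none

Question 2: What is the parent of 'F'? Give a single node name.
Answer: K

Derivation:
Scan adjacency: F appears as child of K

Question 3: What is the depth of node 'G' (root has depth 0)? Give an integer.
Answer: 2

Derivation:
Path from root to G: K -> F -> G
Depth = number of edges = 2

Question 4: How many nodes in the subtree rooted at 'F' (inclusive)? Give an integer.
Answer: 7

Derivation:
Subtree rooted at F contains: B, C, D, E, F, G, M
Count = 7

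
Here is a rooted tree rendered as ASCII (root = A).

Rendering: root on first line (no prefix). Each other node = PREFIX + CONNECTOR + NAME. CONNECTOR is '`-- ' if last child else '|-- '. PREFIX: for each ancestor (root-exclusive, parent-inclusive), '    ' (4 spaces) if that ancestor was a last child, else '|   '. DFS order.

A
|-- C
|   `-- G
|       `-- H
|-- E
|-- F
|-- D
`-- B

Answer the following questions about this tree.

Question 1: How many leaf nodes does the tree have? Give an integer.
Leaves (nodes with no children): B, D, E, F, H

Answer: 5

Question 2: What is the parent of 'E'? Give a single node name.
Answer: A

Derivation:
Scan adjacency: E appears as child of A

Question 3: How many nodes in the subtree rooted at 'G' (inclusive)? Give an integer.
Subtree rooted at G contains: G, H
Count = 2

Answer: 2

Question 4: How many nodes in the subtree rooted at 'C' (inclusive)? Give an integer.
Answer: 3

Derivation:
Subtree rooted at C contains: C, G, H
Count = 3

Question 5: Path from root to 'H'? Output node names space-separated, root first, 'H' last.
Walk down from root: A -> C -> G -> H

Answer: A C G H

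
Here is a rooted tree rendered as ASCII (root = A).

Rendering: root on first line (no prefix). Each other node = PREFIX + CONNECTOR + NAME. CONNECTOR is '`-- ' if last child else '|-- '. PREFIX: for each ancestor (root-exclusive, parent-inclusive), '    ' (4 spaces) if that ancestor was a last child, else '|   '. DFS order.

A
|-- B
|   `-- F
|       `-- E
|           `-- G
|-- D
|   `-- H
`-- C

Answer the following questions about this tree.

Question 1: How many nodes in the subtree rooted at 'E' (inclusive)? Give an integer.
Subtree rooted at E contains: E, G
Count = 2

Answer: 2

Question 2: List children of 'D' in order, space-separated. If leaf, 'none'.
Node D's children (from adjacency): H

Answer: H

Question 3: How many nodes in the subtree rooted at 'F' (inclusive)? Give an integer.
Answer: 3

Derivation:
Subtree rooted at F contains: E, F, G
Count = 3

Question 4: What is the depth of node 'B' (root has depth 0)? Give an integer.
Path from root to B: A -> B
Depth = number of edges = 1

Answer: 1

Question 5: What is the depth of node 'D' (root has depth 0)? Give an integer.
Answer: 1

Derivation:
Path from root to D: A -> D
Depth = number of edges = 1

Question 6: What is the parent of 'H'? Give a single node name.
Answer: D

Derivation:
Scan adjacency: H appears as child of D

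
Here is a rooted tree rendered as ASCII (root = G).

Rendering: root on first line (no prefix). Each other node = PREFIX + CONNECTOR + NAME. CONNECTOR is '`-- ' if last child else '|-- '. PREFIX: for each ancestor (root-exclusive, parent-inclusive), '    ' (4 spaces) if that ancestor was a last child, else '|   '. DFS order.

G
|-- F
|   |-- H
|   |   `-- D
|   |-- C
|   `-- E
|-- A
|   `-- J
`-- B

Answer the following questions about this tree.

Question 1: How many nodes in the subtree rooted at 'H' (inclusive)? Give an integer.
Answer: 2

Derivation:
Subtree rooted at H contains: D, H
Count = 2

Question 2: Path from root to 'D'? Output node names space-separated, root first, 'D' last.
Answer: G F H D

Derivation:
Walk down from root: G -> F -> H -> D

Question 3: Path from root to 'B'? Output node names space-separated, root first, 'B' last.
Walk down from root: G -> B

Answer: G B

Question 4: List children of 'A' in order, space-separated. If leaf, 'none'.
Answer: J

Derivation:
Node A's children (from adjacency): J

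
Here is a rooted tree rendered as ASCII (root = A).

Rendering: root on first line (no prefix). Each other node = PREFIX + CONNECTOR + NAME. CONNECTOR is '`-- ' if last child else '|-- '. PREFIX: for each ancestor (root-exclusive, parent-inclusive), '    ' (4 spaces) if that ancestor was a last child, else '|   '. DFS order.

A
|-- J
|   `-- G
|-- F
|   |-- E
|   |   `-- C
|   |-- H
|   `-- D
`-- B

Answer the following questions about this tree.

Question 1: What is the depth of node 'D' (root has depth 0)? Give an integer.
Path from root to D: A -> F -> D
Depth = number of edges = 2

Answer: 2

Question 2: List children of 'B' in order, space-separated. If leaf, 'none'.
Node B's children (from adjacency): (leaf)

Answer: none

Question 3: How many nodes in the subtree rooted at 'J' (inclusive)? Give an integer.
Subtree rooted at J contains: G, J
Count = 2

Answer: 2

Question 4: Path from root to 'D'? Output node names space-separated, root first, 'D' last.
Answer: A F D

Derivation:
Walk down from root: A -> F -> D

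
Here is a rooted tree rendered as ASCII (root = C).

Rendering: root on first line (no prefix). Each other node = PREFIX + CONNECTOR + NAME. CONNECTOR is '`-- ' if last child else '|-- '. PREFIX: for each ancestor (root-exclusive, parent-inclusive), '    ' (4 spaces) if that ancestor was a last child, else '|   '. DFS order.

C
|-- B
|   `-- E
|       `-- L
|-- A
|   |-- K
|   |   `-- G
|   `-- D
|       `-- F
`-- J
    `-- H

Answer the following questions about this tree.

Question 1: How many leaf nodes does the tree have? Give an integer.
Answer: 4

Derivation:
Leaves (nodes with no children): F, G, H, L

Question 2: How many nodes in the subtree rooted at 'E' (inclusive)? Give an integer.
Answer: 2

Derivation:
Subtree rooted at E contains: E, L
Count = 2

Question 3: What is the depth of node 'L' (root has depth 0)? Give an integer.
Answer: 3

Derivation:
Path from root to L: C -> B -> E -> L
Depth = number of edges = 3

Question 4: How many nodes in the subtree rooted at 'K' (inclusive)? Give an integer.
Answer: 2

Derivation:
Subtree rooted at K contains: G, K
Count = 2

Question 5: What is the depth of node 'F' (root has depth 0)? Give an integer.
Answer: 3

Derivation:
Path from root to F: C -> A -> D -> F
Depth = number of edges = 3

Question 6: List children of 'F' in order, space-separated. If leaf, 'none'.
Node F's children (from adjacency): (leaf)

Answer: none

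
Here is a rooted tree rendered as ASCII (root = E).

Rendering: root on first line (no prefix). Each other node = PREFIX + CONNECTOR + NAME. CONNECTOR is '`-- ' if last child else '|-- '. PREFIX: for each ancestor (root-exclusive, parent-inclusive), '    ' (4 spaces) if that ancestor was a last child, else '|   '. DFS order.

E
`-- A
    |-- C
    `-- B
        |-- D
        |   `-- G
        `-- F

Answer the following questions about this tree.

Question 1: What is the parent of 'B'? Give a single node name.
Scan adjacency: B appears as child of A

Answer: A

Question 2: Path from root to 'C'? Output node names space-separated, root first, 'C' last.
Walk down from root: E -> A -> C

Answer: E A C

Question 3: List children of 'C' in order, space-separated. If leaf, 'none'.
Answer: none

Derivation:
Node C's children (from adjacency): (leaf)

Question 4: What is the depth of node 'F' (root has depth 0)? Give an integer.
Path from root to F: E -> A -> B -> F
Depth = number of edges = 3

Answer: 3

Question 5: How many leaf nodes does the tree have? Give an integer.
Leaves (nodes with no children): C, F, G

Answer: 3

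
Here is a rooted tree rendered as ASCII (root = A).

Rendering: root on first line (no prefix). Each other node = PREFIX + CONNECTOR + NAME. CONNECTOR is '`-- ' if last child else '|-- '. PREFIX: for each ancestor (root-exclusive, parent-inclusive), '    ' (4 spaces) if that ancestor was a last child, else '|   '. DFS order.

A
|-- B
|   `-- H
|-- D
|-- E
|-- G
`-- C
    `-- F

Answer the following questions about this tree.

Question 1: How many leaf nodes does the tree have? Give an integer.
Answer: 5

Derivation:
Leaves (nodes with no children): D, E, F, G, H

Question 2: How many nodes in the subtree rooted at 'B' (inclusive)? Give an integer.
Subtree rooted at B contains: B, H
Count = 2

Answer: 2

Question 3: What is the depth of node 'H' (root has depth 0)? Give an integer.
Answer: 2

Derivation:
Path from root to H: A -> B -> H
Depth = number of edges = 2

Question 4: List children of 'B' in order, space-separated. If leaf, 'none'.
Node B's children (from adjacency): H

Answer: H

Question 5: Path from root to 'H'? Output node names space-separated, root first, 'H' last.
Walk down from root: A -> B -> H

Answer: A B H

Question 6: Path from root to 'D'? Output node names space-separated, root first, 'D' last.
Answer: A D

Derivation:
Walk down from root: A -> D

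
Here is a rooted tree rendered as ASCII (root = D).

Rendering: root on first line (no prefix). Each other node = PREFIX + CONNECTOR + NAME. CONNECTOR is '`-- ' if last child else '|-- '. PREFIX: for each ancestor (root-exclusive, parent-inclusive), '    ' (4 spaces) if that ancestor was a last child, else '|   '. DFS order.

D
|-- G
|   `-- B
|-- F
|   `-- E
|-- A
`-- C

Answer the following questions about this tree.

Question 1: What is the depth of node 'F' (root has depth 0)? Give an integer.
Answer: 1

Derivation:
Path from root to F: D -> F
Depth = number of edges = 1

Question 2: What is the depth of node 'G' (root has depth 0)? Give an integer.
Answer: 1

Derivation:
Path from root to G: D -> G
Depth = number of edges = 1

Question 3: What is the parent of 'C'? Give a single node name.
Scan adjacency: C appears as child of D

Answer: D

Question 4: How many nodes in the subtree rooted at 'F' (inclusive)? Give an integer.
Subtree rooted at F contains: E, F
Count = 2

Answer: 2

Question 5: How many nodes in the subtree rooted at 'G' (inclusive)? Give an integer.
Subtree rooted at G contains: B, G
Count = 2

Answer: 2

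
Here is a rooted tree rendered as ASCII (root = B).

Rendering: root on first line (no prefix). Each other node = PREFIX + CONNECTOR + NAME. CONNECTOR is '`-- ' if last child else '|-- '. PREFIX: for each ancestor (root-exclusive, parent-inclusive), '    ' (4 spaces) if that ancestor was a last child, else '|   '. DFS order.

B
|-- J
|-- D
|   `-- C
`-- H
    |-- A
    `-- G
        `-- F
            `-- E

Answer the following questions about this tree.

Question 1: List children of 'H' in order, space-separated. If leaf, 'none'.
Node H's children (from adjacency): A, G

Answer: A G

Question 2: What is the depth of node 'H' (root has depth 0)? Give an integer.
Answer: 1

Derivation:
Path from root to H: B -> H
Depth = number of edges = 1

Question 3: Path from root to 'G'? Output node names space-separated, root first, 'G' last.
Answer: B H G

Derivation:
Walk down from root: B -> H -> G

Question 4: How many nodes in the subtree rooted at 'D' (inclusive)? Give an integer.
Answer: 2

Derivation:
Subtree rooted at D contains: C, D
Count = 2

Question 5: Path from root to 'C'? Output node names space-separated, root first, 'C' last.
Answer: B D C

Derivation:
Walk down from root: B -> D -> C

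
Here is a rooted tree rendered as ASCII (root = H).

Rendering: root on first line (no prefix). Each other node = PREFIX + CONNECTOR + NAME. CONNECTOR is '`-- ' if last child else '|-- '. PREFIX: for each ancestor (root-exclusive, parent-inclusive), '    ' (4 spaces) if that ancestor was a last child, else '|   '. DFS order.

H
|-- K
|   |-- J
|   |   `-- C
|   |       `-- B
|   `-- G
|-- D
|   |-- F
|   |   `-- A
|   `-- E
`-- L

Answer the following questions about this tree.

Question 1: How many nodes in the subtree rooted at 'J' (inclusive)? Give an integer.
Subtree rooted at J contains: B, C, J
Count = 3

Answer: 3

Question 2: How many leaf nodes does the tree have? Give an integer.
Answer: 5

Derivation:
Leaves (nodes with no children): A, B, E, G, L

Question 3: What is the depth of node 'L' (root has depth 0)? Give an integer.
Path from root to L: H -> L
Depth = number of edges = 1

Answer: 1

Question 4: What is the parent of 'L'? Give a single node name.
Answer: H

Derivation:
Scan adjacency: L appears as child of H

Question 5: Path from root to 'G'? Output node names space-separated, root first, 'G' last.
Walk down from root: H -> K -> G

Answer: H K G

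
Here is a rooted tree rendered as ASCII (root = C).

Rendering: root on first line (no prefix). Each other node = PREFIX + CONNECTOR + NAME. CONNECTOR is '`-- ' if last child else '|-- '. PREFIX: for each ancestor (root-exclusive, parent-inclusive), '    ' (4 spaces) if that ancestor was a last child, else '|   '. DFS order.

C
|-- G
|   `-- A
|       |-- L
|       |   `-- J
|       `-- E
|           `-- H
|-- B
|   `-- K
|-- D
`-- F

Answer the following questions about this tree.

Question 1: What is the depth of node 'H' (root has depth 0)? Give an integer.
Answer: 4

Derivation:
Path from root to H: C -> G -> A -> E -> H
Depth = number of edges = 4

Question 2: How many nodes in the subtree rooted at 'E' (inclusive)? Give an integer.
Answer: 2

Derivation:
Subtree rooted at E contains: E, H
Count = 2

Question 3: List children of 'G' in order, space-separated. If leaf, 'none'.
Node G's children (from adjacency): A

Answer: A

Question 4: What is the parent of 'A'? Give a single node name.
Answer: G

Derivation:
Scan adjacency: A appears as child of G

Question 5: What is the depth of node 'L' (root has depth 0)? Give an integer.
Answer: 3

Derivation:
Path from root to L: C -> G -> A -> L
Depth = number of edges = 3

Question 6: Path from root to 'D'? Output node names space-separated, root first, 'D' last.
Walk down from root: C -> D

Answer: C D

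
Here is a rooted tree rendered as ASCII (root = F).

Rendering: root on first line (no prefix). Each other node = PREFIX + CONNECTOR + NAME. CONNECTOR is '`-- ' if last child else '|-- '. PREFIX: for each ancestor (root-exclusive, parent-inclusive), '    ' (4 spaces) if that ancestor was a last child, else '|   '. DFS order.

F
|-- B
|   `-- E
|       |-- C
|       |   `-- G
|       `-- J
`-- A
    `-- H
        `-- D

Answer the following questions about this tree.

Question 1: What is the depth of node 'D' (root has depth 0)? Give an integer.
Answer: 3

Derivation:
Path from root to D: F -> A -> H -> D
Depth = number of edges = 3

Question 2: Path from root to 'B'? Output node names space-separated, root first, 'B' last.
Walk down from root: F -> B

Answer: F B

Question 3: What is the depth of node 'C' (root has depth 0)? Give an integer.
Path from root to C: F -> B -> E -> C
Depth = number of edges = 3

Answer: 3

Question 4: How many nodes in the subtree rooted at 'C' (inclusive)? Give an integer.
Answer: 2

Derivation:
Subtree rooted at C contains: C, G
Count = 2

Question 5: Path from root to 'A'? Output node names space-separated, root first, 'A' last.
Walk down from root: F -> A

Answer: F A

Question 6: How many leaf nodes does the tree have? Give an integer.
Answer: 3

Derivation:
Leaves (nodes with no children): D, G, J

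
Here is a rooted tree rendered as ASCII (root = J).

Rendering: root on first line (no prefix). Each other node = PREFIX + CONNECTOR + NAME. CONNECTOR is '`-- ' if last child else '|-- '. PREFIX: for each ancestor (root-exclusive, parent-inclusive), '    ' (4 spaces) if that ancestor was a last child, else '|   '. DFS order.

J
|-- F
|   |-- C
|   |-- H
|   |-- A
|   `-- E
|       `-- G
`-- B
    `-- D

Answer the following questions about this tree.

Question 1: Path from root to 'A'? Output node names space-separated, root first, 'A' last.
Answer: J F A

Derivation:
Walk down from root: J -> F -> A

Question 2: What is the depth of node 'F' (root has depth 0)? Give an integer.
Answer: 1

Derivation:
Path from root to F: J -> F
Depth = number of edges = 1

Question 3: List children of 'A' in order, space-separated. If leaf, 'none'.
Node A's children (from adjacency): (leaf)

Answer: none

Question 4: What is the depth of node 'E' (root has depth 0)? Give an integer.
Path from root to E: J -> F -> E
Depth = number of edges = 2

Answer: 2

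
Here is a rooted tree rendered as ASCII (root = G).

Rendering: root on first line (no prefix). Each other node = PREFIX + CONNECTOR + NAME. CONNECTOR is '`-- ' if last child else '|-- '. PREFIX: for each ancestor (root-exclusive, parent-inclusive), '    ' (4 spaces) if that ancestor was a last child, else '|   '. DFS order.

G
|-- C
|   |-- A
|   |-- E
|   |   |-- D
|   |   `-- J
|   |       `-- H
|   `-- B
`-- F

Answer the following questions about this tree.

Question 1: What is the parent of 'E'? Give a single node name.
Answer: C

Derivation:
Scan adjacency: E appears as child of C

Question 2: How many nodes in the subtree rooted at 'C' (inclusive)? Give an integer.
Answer: 7

Derivation:
Subtree rooted at C contains: A, B, C, D, E, H, J
Count = 7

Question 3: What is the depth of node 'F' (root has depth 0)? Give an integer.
Path from root to F: G -> F
Depth = number of edges = 1

Answer: 1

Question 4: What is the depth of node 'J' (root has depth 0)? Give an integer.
Path from root to J: G -> C -> E -> J
Depth = number of edges = 3

Answer: 3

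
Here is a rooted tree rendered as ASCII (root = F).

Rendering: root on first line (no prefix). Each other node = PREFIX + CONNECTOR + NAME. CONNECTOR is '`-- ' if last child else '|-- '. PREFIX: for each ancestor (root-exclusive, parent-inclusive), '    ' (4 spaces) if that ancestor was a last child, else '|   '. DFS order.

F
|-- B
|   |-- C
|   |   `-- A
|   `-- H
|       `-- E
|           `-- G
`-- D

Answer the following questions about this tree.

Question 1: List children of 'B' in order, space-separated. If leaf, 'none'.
Answer: C H

Derivation:
Node B's children (from adjacency): C, H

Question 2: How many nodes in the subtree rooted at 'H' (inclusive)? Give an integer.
Answer: 3

Derivation:
Subtree rooted at H contains: E, G, H
Count = 3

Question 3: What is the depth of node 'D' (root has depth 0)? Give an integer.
Answer: 1

Derivation:
Path from root to D: F -> D
Depth = number of edges = 1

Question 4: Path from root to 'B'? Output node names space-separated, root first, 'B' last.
Walk down from root: F -> B

Answer: F B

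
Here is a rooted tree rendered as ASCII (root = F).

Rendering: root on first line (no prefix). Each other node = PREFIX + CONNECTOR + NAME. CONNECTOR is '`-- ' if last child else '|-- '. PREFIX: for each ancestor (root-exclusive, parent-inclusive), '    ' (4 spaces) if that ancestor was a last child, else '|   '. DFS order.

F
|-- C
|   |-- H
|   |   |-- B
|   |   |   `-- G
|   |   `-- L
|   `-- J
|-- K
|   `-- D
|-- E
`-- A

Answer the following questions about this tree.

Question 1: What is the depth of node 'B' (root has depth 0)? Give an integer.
Path from root to B: F -> C -> H -> B
Depth = number of edges = 3

Answer: 3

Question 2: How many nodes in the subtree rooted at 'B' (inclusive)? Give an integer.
Subtree rooted at B contains: B, G
Count = 2

Answer: 2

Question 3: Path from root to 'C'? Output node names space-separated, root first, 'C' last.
Walk down from root: F -> C

Answer: F C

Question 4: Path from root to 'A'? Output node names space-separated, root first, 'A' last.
Answer: F A

Derivation:
Walk down from root: F -> A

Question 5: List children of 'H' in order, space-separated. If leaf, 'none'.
Answer: B L

Derivation:
Node H's children (from adjacency): B, L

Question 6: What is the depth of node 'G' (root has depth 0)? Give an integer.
Path from root to G: F -> C -> H -> B -> G
Depth = number of edges = 4

Answer: 4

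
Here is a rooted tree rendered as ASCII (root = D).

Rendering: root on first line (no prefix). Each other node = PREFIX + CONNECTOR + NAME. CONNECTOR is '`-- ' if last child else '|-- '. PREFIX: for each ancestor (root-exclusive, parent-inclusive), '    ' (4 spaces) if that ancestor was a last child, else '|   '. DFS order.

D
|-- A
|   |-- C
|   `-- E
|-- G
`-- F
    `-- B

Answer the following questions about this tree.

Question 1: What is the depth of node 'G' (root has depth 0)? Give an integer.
Path from root to G: D -> G
Depth = number of edges = 1

Answer: 1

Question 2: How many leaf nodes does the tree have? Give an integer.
Answer: 4

Derivation:
Leaves (nodes with no children): B, C, E, G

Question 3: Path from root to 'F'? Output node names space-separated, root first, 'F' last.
Answer: D F

Derivation:
Walk down from root: D -> F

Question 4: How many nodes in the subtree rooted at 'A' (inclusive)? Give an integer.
Subtree rooted at A contains: A, C, E
Count = 3

Answer: 3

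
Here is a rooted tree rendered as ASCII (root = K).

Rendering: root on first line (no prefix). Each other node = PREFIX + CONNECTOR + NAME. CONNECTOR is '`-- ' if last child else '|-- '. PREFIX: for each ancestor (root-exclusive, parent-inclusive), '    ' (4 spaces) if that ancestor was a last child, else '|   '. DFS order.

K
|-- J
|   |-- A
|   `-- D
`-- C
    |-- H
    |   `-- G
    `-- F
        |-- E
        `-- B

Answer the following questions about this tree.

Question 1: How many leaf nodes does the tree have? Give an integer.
Leaves (nodes with no children): A, B, D, E, G

Answer: 5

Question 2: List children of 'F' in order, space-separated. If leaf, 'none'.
Node F's children (from adjacency): E, B

Answer: E B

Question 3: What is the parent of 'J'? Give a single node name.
Answer: K

Derivation:
Scan adjacency: J appears as child of K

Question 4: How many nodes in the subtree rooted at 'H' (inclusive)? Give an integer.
Answer: 2

Derivation:
Subtree rooted at H contains: G, H
Count = 2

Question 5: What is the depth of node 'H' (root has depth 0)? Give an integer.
Path from root to H: K -> C -> H
Depth = number of edges = 2

Answer: 2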